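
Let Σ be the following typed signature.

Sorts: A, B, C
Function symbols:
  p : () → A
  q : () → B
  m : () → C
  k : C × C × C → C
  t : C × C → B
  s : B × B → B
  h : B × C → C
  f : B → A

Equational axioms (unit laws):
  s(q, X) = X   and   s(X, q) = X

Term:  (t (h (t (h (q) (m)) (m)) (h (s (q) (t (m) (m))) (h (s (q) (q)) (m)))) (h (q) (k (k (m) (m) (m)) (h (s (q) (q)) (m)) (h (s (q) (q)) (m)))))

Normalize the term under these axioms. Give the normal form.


1. (t (h (t (h (q) (m)) (m)) (h (s (q) (t (m) (m))) (h (s (q) (q)) (m)))) (h (q) (k (k (m) (m) (m)) (h (s (q) (q)) (m)) (h (s (q) (q)) (m)))))  →  (t (h (t (h (q) (m)) (m)) (h (t (m) (m)) (h (s (q) (q)) (m)))) (h (q) (k (k (m) (m) (m)) (h (s (q) (q)) (m)) (h (s (q) (q)) (m)))))
2. (t (h (t (h (q) (m)) (m)) (h (t (m) (m)) (h (s (q) (q)) (m)))) (h (q) (k (k (m) (m) (m)) (h (s (q) (q)) (m)) (h (s (q) (q)) (m)))))  →  (t (h (t (h (q) (m)) (m)) (h (t (m) (m)) (h (q) (m)))) (h (q) (k (k (m) (m) (m)) (h (s (q) (q)) (m)) (h (s (q) (q)) (m)))))
3. (t (h (t (h (q) (m)) (m)) (h (t (m) (m)) (h (q) (m)))) (h (q) (k (k (m) (m) (m)) (h (s (q) (q)) (m)) (h (s (q) (q)) (m)))))  →  (t (h (t (h (q) (m)) (m)) (h (t (m) (m)) (h (q) (m)))) (h (q) (k (k (m) (m) (m)) (h (q) (m)) (h (s (q) (q)) (m)))))
4. (t (h (t (h (q) (m)) (m)) (h (t (m) (m)) (h (q) (m)))) (h (q) (k (k (m) (m) (m)) (h (q) (m)) (h (s (q) (q)) (m)))))  →  (t (h (t (h (q) (m)) (m)) (h (t (m) (m)) (h (q) (m)))) (h (q) (k (k (m) (m) (m)) (h (q) (m)) (h (q) (m)))))

normal form = (t (h (t (h (q) (m)) (m)) (h (t (m) (m)) (h (q) (m)))) (h (q) (k (k (m) (m) (m)) (h (q) (m)) (h (q) (m)))))


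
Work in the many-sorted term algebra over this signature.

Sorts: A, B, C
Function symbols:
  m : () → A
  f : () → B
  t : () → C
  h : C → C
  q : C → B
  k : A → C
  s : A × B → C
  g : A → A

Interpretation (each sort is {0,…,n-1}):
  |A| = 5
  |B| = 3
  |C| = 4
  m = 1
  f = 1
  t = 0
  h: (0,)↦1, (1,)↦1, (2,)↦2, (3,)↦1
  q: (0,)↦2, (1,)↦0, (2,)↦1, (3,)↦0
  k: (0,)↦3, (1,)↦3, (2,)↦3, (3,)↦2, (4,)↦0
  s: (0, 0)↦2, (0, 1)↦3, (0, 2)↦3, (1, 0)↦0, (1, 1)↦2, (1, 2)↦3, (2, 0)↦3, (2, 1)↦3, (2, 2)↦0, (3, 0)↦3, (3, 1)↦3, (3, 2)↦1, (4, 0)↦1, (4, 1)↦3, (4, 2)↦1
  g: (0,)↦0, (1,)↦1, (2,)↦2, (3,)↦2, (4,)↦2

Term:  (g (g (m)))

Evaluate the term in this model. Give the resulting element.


  m = 1
  (g (m)) = g(1,) = 1
  (g (g (m))) = g(1,) = 1

value = 1


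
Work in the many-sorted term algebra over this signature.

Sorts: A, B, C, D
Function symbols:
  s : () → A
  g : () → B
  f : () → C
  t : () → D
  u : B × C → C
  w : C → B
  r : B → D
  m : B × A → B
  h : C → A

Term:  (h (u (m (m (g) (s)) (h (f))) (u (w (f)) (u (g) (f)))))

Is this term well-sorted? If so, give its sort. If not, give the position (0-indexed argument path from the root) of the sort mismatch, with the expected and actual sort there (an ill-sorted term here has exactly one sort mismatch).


        (g) : B
        (s) : A
      (m (g) (s)) : B
        (f) : C
      (h (f)) : A
    (m (m (g) (s)) (h (f))) : B
        (f) : C
      (w (f)) : B
        (g) : B
        (f) : C
      (u (g) (f)) : C
    (u (w (f)) (u (g) (f))) : C
  (u (m (m (g) (s)) (h (f))) (u (w (f)) (u (g) (f)))) : C
(h (u (m (m (g) (s)) (h (f))) (u (w (f)) (u (g) (f))))) : A

well-sorted; sort = A


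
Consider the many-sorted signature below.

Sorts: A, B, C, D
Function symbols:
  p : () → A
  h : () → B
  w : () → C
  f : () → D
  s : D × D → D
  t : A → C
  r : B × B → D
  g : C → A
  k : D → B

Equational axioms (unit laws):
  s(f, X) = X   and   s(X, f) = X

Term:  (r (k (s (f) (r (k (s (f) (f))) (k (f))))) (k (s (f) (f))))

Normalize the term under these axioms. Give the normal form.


1. (r (k (s (f) (r (k (s (f) (f))) (k (f))))) (k (s (f) (f))))  →  (r (k (r (k (s (f) (f))) (k (f)))) (k (s (f) (f))))
2. (r (k (r (k (s (f) (f))) (k (f)))) (k (s (f) (f))))  →  (r (k (r (k (f)) (k (f)))) (k (s (f) (f))))
3. (r (k (r (k (f)) (k (f)))) (k (s (f) (f))))  →  (r (k (r (k (f)) (k (f)))) (k (f)))

normal form = (r (k (r (k (f)) (k (f)))) (k (f)))


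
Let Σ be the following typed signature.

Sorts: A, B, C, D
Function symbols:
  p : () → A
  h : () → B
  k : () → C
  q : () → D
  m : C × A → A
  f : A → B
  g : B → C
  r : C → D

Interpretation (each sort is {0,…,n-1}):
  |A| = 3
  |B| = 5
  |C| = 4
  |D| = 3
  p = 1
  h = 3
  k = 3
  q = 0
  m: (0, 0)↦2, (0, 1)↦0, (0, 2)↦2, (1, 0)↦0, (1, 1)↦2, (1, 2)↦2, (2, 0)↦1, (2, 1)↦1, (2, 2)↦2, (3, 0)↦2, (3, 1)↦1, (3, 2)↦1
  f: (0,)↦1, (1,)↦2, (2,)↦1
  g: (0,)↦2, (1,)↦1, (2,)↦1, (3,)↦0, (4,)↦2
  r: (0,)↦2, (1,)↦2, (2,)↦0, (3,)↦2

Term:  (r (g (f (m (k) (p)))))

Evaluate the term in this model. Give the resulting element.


  k = 3
  p = 1
  (m (k) (p)) = m(3, 1) = 1
  (f (m (k) (p))) = f(1,) = 2
  (g (f (m (k) (p)))) = g(2,) = 1
  (r (g (f (m (k) (p))))) = r(1,) = 2

value = 2


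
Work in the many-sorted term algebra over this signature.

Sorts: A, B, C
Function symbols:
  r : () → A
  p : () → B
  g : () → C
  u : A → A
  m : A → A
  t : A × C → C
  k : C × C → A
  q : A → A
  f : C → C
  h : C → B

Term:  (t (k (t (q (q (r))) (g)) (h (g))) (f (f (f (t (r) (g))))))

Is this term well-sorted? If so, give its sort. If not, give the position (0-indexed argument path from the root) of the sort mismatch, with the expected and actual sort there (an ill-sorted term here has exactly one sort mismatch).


          (r) : A
        (q (r)) : A
      (q (q (r))) : A
      (g) : C
    (t (q (q (r))) (g)) : C
      (g) : C
    (h (g)) : B
  (k (t (q (q (r))) (g)) (h (g))) : ✗ arg 1 at [0, 1] has sort B, expected C
          (r) : A
          (g) : C
        (t (r) (g)) : C
      (f (t (r) (g))) : C
    (f (f (t (r) (g)))) : C
  (f (f (f (t (r) (g))))) : C

ill-sorted at position [0, 1]: expected C, got B


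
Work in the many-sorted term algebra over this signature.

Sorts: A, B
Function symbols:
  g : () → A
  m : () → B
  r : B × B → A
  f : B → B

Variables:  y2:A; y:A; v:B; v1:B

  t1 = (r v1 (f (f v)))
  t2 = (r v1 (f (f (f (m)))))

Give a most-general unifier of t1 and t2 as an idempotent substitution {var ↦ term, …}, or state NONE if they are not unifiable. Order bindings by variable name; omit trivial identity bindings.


{v ↦ (f (m))}


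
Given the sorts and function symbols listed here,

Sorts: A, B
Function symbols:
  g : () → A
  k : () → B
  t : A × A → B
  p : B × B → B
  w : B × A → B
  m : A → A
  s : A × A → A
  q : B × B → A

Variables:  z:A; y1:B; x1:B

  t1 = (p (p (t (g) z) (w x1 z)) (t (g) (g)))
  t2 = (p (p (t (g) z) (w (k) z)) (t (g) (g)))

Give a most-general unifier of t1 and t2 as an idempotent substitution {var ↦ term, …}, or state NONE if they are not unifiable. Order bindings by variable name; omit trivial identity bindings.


{x1 ↦ (k)}


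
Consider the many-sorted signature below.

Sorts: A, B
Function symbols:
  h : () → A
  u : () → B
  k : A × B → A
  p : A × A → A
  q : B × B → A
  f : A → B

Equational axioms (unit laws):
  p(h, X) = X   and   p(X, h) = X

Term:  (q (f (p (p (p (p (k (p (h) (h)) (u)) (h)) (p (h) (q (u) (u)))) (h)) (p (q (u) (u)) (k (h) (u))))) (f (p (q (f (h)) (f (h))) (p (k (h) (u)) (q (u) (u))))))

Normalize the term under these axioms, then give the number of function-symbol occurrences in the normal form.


1. (q (f (p (p (p (p (k (p (h) (h)) (u)) (h)) (p (h) (q (u) (u)))) (h)) (p (q (u) (u)) (k (h) (u))))) (f (p (q (f (h)) (f (h))) (p (k (h) (u)) (q (u) (u))))))  →  (q (f (p (p (p (k (p (h) (h)) (u)) (h)) (p (h) (q (u) (u)))) (p (q (u) (u)) (k (h) (u))))) (f (p (q (f (h)) (f (h))) (p (k (h) (u)) (q (u) (u))))))
2. (q (f (p (p (p (k (p (h) (h)) (u)) (h)) (p (h) (q (u) (u)))) (p (q (u) (u)) (k (h) (u))))) (f (p (q (f (h)) (f (h))) (p (k (h) (u)) (q (u) (u))))))  →  (q (f (p (p (k (p (h) (h)) (u)) (p (h) (q (u) (u)))) (p (q (u) (u)) (k (h) (u))))) (f (p (q (f (h)) (f (h))) (p (k (h) (u)) (q (u) (u))))))
3. (q (f (p (p (k (p (h) (h)) (u)) (p (h) (q (u) (u)))) (p (q (u) (u)) (k (h) (u))))) (f (p (q (f (h)) (f (h))) (p (k (h) (u)) (q (u) (u))))))  →  (q (f (p (p (k (h) (u)) (p (h) (q (u) (u)))) (p (q (u) (u)) (k (h) (u))))) (f (p (q (f (h)) (f (h))) (p (k (h) (u)) (q (u) (u))))))
4. (q (f (p (p (k (h) (u)) (p (h) (q (u) (u)))) (p (q (u) (u)) (k (h) (u))))) (f (p (q (f (h)) (f (h))) (p (k (h) (u)) (q (u) (u))))))  →  (q (f (p (p (k (h) (u)) (q (u) (u))) (p (q (u) (u)) (k (h) (u))))) (f (p (q (f (h)) (f (h))) (p (k (h) (u)) (q (u) (u))))))
normal form: (q (f (p (p (k (h) (u)) (q (u) (u))) (p (q (u) (u)) (k (h) (u))))) (f (p (q (f (h)) (f (h))) (p (k (h) (u)) (q (u) (u))))))

size = 31


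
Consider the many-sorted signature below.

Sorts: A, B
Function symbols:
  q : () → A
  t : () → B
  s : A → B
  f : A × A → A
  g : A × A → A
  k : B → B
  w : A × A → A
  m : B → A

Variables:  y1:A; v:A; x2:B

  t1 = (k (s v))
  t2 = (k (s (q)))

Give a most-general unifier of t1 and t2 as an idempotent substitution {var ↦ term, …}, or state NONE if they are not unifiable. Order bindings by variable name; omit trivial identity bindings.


{v ↦ (q)}


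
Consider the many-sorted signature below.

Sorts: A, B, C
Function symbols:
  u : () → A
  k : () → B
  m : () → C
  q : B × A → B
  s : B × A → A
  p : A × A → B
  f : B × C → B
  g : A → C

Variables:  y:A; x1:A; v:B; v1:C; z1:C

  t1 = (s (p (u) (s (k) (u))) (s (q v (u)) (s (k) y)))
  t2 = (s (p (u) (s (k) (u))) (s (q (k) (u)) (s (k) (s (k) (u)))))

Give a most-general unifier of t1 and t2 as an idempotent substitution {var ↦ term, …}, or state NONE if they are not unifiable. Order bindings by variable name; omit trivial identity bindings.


{v ↦ (k), y ↦ (s (k) (u))}


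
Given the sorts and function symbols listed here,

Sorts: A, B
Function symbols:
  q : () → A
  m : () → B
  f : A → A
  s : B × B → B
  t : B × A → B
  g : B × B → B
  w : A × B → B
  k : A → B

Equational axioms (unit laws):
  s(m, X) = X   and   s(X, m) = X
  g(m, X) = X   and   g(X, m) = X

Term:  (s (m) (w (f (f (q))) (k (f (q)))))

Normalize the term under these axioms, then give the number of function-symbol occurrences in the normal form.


size = 7

1. (s (m) (w (f (f (q))) (k (f (q)))))  →  (w (f (f (q))) (k (f (q))))
normal form: (w (f (f (q))) (k (f (q))))


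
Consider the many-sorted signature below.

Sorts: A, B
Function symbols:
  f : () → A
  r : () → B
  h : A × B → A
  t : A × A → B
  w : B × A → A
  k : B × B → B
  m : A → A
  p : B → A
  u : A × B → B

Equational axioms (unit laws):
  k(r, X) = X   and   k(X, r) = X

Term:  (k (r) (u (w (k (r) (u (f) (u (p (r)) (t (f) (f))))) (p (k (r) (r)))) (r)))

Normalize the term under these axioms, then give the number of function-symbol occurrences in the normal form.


1. (k (r) (u (w (k (r) (u (f) (u (p (r)) (t (f) (f))))) (p (k (r) (r)))) (r)))  →  (u (w (k (r) (u (f) (u (p (r)) (t (f) (f))))) (p (k (r) (r)))) (r))
2. (u (w (k (r) (u (f) (u (p (r)) (t (f) (f))))) (p (k (r) (r)))) (r))  →  (u (w (u (f) (u (p (r)) (t (f) (f)))) (p (k (r) (r)))) (r))
3. (u (w (u (f) (u (p (r)) (t (f) (f)))) (p (k (r) (r)))) (r))  →  (u (w (u (f) (u (p (r)) (t (f) (f)))) (p (r))) (r))
normal form: (u (w (u (f) (u (p (r)) (t (f) (f)))) (p (r))) (r))

size = 13


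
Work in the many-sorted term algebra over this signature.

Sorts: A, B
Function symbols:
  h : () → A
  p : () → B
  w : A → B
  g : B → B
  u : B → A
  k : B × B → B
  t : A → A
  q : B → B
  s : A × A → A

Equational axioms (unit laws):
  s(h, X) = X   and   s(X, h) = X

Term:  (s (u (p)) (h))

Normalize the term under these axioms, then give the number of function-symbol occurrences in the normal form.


1. (s (u (p)) (h))  →  (u (p))
normal form: (u (p))

size = 2


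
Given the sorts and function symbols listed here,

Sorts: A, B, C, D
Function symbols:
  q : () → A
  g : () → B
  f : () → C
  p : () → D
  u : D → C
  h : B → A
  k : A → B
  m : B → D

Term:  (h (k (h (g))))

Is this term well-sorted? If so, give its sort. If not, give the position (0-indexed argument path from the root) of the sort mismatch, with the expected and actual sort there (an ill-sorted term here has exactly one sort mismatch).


well-sorted; sort = A

      (g) : B
    (h (g)) : A
  (k (h (g))) : B
(h (k (h (g)))) : A


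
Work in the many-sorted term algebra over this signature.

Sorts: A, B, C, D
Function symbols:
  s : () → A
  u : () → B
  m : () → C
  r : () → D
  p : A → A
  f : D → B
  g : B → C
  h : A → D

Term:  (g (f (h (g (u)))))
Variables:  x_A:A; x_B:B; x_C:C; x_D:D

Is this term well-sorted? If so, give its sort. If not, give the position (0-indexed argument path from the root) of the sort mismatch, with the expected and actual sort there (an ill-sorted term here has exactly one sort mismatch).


ill-sorted at position [0, 0, 0]: expected A, got C

        (u) : B
      (g (u)) : C
    (h (g (u))) : ✗ arg 0 at [0, 0, 0] has sort C, expected A


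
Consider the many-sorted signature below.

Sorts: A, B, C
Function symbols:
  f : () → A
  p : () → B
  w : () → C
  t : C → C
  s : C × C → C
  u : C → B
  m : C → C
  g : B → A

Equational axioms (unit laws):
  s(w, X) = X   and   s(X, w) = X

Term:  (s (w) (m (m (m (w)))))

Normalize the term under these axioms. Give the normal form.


normal form = (m (m (m (w))))

1. (s (w) (m (m (m (w)))))  →  (m (m (m (w))))


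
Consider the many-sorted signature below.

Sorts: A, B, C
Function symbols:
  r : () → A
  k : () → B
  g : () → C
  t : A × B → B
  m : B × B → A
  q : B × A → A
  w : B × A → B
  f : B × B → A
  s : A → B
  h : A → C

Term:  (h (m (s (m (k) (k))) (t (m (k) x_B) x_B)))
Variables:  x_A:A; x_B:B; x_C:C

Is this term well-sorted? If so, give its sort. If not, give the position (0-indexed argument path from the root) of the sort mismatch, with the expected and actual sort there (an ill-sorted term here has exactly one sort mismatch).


well-sorted; sort = C

        (k) : B
        (k) : B
      (m (k) (k)) : A
    (s (m (k) (k))) : B
        (k) : B
        x_B : B
      (m (k) x_B) : A
      x_B : B
    (t (m (k) x_B) x_B) : B
  (m (s (m (k) (k))) (t (m (k) x_B) x_B)) : A
(h (m (s (m (k) (k))) (t (m (k) x_B) x_B))) : C


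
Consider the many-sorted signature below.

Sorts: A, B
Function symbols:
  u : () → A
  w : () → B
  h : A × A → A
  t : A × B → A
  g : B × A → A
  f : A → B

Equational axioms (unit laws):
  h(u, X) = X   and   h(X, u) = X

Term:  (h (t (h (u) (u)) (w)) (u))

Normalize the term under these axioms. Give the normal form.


normal form = (t (u) (w))

1. (h (t (h (u) (u)) (w)) (u))  →  (t (h (u) (u)) (w))
2. (t (h (u) (u)) (w))  →  (t (u) (w))


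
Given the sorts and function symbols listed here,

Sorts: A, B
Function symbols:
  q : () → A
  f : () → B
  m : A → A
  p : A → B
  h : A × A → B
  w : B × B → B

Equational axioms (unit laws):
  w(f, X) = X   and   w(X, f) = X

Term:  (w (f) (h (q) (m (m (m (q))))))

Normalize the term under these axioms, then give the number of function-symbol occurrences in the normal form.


size = 6

1. (w (f) (h (q) (m (m (m (q))))))  →  (h (q) (m (m (m (q)))))
normal form: (h (q) (m (m (m (q)))))


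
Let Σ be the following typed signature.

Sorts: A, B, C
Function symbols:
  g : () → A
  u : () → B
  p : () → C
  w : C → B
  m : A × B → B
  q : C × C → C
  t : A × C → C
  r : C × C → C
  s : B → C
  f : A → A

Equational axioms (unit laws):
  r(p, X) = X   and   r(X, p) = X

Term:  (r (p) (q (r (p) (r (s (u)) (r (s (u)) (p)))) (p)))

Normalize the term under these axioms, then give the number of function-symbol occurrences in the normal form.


1. (r (p) (q (r (p) (r (s (u)) (r (s (u)) (p)))) (p)))  →  (q (r (p) (r (s (u)) (r (s (u)) (p)))) (p))
2. (q (r (p) (r (s (u)) (r (s (u)) (p)))) (p))  →  (q (r (s (u)) (r (s (u)) (p))) (p))
3. (q (r (s (u)) (r (s (u)) (p))) (p))  →  (q (r (s (u)) (s (u))) (p))
normal form: (q (r (s (u)) (s (u))) (p))

size = 7


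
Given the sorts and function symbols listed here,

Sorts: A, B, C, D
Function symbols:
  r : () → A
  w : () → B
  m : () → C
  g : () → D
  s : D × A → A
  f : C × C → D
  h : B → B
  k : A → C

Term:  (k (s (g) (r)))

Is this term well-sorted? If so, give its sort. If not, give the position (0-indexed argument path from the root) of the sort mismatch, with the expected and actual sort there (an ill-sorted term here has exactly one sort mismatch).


well-sorted; sort = C

    (g) : D
    (r) : A
  (s (g) (r)) : A
(k (s (g) (r))) : C


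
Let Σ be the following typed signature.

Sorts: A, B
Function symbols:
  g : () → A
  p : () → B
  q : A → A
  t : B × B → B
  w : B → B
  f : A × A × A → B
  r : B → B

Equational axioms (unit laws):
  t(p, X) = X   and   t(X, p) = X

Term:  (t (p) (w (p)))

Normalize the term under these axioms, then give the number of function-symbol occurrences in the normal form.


1. (t (p) (w (p)))  →  (w (p))
normal form: (w (p))

size = 2


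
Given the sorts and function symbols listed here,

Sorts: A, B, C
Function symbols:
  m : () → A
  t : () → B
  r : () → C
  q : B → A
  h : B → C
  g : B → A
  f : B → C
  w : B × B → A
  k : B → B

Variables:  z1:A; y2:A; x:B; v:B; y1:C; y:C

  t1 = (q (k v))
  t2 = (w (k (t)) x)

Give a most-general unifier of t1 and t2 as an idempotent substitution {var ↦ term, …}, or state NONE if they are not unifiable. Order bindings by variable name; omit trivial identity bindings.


head clash or occurs-check failure — not unifiable

NONE (not unifiable)


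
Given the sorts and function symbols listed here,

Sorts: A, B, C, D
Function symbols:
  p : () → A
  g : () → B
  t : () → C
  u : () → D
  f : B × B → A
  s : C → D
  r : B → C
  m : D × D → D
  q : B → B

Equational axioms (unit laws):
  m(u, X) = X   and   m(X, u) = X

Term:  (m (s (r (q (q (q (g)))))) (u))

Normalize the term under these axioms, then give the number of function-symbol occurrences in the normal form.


size = 6

1. (m (s (r (q (q (q (g)))))) (u))  →  (s (r (q (q (q (g))))))
normal form: (s (r (q (q (q (g))))))


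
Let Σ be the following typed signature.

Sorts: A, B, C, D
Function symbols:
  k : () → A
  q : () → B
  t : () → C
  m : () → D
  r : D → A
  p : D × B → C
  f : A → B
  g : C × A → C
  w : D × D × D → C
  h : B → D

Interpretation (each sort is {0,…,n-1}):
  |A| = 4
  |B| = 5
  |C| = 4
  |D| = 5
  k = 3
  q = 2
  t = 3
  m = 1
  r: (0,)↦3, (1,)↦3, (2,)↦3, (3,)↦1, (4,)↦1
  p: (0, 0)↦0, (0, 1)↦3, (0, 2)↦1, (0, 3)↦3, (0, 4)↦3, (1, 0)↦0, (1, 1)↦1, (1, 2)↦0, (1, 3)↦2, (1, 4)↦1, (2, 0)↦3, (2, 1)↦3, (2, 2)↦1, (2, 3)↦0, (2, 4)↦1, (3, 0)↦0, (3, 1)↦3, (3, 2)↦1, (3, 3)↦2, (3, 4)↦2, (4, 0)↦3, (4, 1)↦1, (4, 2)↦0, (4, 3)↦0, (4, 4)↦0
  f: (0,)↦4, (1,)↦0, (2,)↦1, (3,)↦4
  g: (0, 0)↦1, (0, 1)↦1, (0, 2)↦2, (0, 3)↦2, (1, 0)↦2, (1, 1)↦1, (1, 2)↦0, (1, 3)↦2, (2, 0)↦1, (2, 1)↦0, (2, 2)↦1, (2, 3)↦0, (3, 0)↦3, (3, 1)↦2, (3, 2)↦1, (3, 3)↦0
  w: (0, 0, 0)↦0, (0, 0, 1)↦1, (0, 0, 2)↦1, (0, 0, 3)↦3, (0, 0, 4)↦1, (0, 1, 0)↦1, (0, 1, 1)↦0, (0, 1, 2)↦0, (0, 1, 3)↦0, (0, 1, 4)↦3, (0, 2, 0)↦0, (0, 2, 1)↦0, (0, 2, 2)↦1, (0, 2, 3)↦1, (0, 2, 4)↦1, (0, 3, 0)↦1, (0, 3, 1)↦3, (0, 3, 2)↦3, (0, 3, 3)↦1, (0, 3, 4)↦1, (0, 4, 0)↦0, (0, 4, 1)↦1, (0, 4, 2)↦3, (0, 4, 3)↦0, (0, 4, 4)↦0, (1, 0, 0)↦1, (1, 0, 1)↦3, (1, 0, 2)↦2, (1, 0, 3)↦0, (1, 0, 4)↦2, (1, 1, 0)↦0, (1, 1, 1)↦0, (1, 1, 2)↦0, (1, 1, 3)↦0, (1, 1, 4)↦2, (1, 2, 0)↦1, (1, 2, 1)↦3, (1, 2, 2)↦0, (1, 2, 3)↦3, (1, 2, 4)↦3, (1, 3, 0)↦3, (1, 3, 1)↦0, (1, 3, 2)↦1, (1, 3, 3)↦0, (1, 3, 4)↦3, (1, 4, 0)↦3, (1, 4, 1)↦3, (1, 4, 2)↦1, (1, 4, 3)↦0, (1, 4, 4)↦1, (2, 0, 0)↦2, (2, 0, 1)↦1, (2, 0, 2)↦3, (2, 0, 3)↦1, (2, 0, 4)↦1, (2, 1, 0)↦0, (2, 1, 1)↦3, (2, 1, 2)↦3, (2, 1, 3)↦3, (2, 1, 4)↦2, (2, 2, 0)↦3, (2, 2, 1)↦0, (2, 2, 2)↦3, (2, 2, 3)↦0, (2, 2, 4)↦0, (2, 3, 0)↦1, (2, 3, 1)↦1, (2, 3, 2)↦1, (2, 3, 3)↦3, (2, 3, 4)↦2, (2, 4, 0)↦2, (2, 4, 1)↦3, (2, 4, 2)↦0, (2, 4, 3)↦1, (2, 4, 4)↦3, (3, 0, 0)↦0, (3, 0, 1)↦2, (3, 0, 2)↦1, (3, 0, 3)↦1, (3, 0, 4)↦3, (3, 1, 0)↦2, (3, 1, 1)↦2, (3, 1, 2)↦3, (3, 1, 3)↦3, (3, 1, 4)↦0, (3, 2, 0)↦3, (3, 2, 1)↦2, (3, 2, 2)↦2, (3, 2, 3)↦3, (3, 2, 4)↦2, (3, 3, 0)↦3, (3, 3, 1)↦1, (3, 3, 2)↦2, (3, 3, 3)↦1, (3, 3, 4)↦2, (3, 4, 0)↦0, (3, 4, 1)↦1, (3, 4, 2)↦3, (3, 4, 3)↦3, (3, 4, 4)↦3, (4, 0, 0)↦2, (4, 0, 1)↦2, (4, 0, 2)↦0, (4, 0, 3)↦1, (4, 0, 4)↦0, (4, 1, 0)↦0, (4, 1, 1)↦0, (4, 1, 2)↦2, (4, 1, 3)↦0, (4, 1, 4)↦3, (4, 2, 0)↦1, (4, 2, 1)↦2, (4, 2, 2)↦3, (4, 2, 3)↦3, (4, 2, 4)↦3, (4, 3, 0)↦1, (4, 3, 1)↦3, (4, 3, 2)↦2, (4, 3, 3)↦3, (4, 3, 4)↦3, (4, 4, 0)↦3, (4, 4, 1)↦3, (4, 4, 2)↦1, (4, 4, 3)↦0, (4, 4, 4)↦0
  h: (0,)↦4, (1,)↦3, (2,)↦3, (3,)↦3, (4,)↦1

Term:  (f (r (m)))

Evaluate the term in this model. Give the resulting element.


value = 4

  m = 1
  (r (m)) = r(1,) = 3
  (f (r (m))) = f(3,) = 4


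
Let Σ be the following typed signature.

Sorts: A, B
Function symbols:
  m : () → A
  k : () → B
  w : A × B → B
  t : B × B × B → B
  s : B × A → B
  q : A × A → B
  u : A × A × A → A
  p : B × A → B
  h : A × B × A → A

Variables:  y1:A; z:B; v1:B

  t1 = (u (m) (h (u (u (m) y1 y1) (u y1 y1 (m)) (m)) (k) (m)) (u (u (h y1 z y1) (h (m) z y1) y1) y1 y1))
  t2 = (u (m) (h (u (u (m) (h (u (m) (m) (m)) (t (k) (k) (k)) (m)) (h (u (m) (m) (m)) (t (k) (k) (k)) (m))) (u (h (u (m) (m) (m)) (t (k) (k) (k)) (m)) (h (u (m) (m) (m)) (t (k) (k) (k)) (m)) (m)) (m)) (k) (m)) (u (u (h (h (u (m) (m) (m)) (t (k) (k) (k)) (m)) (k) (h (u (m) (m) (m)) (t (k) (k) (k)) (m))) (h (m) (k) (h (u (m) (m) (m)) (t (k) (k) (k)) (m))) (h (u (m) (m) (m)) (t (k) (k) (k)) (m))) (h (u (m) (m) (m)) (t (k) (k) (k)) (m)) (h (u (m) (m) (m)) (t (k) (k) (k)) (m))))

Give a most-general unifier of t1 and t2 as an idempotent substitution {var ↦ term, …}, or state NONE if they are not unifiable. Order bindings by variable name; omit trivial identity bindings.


{y1 ↦ (h (u (m) (m) (m)) (t (k) (k) (k)) (m)), z ↦ (k)}


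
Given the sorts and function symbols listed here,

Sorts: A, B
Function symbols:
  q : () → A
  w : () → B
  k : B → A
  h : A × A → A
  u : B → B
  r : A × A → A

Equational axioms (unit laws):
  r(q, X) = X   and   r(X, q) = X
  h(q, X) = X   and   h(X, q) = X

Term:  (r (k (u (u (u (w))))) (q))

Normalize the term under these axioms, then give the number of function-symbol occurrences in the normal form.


size = 5

1. (r (k (u (u (u (w))))) (q))  →  (k (u (u (u (w)))))
normal form: (k (u (u (u (w)))))


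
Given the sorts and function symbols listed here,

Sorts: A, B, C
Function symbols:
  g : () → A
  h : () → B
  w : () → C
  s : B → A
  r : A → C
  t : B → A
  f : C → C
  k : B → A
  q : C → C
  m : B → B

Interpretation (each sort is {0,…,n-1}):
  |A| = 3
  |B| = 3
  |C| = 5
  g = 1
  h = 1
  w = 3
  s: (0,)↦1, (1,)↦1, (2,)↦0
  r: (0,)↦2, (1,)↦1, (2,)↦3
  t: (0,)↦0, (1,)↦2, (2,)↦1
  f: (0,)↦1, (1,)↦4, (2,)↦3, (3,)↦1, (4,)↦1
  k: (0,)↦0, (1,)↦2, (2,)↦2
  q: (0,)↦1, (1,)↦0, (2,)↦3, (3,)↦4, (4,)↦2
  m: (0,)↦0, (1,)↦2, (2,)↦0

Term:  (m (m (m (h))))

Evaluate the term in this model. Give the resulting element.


value = 0

  h = 1
  (m (h)) = m(1,) = 2
  (m (m (h))) = m(2,) = 0
  (m (m (m (h)))) = m(0,) = 0


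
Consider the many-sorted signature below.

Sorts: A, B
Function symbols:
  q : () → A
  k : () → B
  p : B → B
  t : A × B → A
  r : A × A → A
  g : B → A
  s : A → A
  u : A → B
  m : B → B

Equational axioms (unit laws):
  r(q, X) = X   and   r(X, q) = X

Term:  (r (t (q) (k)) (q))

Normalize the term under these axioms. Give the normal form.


1. (r (t (q) (k)) (q))  →  (t (q) (k))

normal form = (t (q) (k))


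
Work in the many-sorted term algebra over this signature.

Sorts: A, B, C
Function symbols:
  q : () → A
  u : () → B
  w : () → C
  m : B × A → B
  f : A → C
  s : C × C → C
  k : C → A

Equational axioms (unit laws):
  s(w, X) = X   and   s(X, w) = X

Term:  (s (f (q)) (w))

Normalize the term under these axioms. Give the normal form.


1. (s (f (q)) (w))  →  (f (q))

normal form = (f (q))


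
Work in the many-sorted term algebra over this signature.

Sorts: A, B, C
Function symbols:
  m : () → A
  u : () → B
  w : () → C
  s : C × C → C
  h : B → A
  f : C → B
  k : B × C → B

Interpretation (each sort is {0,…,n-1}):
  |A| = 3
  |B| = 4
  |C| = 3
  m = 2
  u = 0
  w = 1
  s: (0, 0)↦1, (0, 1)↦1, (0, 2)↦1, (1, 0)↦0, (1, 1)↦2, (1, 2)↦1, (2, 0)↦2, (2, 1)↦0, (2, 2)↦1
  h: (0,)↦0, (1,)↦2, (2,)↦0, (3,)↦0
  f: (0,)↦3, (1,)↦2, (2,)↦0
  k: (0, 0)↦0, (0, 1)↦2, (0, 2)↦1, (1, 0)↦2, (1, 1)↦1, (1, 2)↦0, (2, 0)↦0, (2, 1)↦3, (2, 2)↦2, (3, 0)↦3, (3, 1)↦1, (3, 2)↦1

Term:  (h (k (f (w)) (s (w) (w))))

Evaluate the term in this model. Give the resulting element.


  w = 1
  (f (w)) = f(1,) = 2
  w = 1
  w = 1
  (s (w) (w)) = s(1, 1) = 2
  (k (f (w)) (s (w) (w))) = k(2, 2) = 2
  (h (k (f (w)) (s (w) (w)))) = h(2,) = 0

value = 0


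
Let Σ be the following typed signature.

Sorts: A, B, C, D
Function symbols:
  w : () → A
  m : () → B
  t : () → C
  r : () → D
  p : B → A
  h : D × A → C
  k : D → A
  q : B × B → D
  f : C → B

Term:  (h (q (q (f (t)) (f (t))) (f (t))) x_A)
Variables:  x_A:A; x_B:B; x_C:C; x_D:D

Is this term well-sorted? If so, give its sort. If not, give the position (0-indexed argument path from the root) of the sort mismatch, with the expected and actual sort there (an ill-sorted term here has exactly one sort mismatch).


ill-sorted at position [0, 0]: expected B, got D

        (t) : C
      (f (t)) : B
        (t) : C
      (f (t)) : B
    (q (f (t)) (f (t))) : D
      (t) : C
    (f (t)) : B
  (q (q (f (t)) (f (t))) (f (t))) : ✗ arg 0 at [0, 0] has sort D, expected B
  x_A : A


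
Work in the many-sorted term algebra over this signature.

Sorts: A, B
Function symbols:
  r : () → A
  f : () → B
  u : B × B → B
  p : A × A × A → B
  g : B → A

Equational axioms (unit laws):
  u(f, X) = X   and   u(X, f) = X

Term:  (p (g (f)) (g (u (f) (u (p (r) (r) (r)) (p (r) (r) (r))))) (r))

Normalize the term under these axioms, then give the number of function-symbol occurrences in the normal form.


size = 14

1. (p (g (f)) (g (u (f) (u (p (r) (r) (r)) (p (r) (r) (r))))) (r))  →  (p (g (f)) (g (u (p (r) (r) (r)) (p (r) (r) (r)))) (r))
normal form: (p (g (f)) (g (u (p (r) (r) (r)) (p (r) (r) (r)))) (r))


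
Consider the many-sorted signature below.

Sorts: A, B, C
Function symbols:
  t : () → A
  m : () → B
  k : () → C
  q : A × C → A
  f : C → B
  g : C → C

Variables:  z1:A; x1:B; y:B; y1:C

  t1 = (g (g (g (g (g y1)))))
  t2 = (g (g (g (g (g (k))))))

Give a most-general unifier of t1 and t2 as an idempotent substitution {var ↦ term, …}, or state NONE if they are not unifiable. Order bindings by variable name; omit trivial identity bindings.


{y1 ↦ (k)}


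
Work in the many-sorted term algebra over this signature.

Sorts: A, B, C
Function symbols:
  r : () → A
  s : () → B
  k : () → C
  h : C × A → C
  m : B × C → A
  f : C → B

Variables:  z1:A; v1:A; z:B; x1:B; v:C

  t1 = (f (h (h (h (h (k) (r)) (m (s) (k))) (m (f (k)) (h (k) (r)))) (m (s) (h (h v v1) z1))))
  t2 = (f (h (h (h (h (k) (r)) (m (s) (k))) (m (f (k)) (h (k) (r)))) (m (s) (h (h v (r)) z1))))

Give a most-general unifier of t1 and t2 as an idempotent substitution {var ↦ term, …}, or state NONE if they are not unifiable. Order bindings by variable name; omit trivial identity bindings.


{v1 ↦ (r)}


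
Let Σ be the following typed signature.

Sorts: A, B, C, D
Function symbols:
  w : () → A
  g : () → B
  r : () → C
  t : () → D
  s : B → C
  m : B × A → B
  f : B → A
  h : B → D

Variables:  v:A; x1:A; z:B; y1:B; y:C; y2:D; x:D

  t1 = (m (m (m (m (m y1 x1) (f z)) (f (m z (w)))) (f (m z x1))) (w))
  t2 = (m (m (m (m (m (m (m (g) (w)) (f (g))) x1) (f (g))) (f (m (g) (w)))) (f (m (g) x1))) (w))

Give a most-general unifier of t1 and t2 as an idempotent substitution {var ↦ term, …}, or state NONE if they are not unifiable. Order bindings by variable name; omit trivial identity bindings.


{y1 ↦ (m (m (g) (w)) (f (g))), z ↦ (g)}


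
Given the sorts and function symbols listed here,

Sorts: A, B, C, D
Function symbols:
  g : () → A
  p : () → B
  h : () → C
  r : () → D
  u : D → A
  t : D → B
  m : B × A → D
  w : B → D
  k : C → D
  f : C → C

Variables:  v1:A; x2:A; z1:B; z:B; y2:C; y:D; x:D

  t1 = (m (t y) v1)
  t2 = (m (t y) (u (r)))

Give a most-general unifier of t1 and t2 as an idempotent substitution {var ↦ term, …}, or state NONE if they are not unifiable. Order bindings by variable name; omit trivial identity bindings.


{v1 ↦ (u (r))}


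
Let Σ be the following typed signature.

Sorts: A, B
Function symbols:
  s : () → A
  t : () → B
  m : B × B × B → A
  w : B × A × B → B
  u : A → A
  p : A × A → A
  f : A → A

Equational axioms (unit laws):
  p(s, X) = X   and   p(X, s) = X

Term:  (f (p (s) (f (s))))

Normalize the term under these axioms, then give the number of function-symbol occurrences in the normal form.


1. (f (p (s) (f (s))))  →  (f (f (s)))
normal form: (f (f (s)))

size = 3


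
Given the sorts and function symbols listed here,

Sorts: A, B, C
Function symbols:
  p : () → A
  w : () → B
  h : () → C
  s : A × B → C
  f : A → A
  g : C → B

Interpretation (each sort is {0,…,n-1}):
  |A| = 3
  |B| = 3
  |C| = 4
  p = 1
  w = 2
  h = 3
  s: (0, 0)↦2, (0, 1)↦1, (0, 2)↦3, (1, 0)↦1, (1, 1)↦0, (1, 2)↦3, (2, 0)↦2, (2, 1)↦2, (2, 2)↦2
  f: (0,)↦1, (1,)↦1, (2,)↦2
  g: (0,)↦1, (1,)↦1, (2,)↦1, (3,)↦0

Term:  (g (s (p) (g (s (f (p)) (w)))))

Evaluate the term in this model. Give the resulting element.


value = 1

  p = 1
  p = 1
  (f (p)) = f(1,) = 1
  w = 2
  (s (f (p)) (w)) = s(1, 2) = 3
  (g (s (f (p)) (w))) = g(3,) = 0
  (s (p) (g (s (f (p)) (w)))) = s(1, 0) = 1
  (g (s (p) (g (s (f (p)) (w))))) = g(1,) = 1


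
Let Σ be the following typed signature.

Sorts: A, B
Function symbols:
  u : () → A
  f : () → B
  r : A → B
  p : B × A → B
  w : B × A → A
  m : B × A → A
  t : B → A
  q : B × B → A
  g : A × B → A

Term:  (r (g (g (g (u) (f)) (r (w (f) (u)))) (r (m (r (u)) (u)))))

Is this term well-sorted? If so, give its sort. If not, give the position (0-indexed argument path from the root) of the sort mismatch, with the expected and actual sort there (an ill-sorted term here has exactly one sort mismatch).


        (u) : A
        (f) : B
      (g (u) (f)) : A
          (f) : B
          (u) : A
        (w (f) (u)) : A
      (r (w (f) (u))) : B
    (g (g (u) (f)) (r (w (f) (u)))) : A
          (u) : A
        (r (u)) : B
        (u) : A
      (m (r (u)) (u)) : A
    (r (m (r (u)) (u))) : B
  (g (g (g (u) (f)) (r (w (f) (u)))) (r (m (r (u)) (u)))) : A
(r (g (g (g (u) (f)) (r (w (f) (u)))) (r (m (r (u)) (u))))) : B

well-sorted; sort = B


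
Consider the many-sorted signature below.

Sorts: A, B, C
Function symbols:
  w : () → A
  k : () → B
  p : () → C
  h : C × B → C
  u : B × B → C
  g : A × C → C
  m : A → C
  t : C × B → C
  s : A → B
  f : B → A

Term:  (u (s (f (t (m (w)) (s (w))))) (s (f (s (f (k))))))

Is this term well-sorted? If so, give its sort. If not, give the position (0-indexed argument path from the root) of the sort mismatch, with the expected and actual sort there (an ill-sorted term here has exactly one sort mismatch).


          (w) : A
        (m (w)) : C
          (w) : A
        (s (w)) : B
      (t (m (w)) (s (w))) : C
    (f (t (m (w)) (s (w)))) : ✗ arg 0 at [0, 0, 0] has sort C, expected B
          (k) : B
        (f (k)) : A
      (s (f (k))) : B
    (f (s (f (k)))) : A
  (s (f (s (f (k))))) : B

ill-sorted at position [0, 0, 0]: expected B, got C


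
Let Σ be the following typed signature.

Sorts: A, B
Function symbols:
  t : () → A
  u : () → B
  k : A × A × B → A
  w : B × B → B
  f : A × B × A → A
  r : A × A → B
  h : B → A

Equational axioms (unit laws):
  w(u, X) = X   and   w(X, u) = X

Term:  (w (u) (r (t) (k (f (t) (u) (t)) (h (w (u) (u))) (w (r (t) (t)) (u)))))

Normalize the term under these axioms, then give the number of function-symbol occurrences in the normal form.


size = 12

1. (w (u) (r (t) (k (f (t) (u) (t)) (h (w (u) (u))) (w (r (t) (t)) (u)))))  →  (r (t) (k (f (t) (u) (t)) (h (w (u) (u))) (w (r (t) (t)) (u))))
2. (r (t) (k (f (t) (u) (t)) (h (w (u) (u))) (w (r (t) (t)) (u))))  →  (r (t) (k (f (t) (u) (t)) (h (u)) (w (r (t) (t)) (u))))
3. (r (t) (k (f (t) (u) (t)) (h (u)) (w (r (t) (t)) (u))))  →  (r (t) (k (f (t) (u) (t)) (h (u)) (r (t) (t))))
normal form: (r (t) (k (f (t) (u) (t)) (h (u)) (r (t) (t))))


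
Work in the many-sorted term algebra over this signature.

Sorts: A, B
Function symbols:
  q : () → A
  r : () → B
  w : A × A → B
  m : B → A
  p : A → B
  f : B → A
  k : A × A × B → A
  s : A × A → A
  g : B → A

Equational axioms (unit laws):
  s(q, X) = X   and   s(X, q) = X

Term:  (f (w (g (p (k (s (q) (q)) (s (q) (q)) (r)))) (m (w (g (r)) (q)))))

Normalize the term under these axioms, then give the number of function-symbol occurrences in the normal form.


1. (f (w (g (p (k (s (q) (q)) (s (q) (q)) (r)))) (m (w (g (r)) (q)))))  →  (f (w (g (p (k (q) (s (q) (q)) (r)))) (m (w (g (r)) (q)))))
2. (f (w (g (p (k (q) (s (q) (q)) (r)))) (m (w (g (r)) (q)))))  →  (f (w (g (p (k (q) (q) (r)))) (m (w (g (r)) (q)))))
normal form: (f (w (g (p (k (q) (q) (r)))) (m (w (g (r)) (q)))))

size = 13


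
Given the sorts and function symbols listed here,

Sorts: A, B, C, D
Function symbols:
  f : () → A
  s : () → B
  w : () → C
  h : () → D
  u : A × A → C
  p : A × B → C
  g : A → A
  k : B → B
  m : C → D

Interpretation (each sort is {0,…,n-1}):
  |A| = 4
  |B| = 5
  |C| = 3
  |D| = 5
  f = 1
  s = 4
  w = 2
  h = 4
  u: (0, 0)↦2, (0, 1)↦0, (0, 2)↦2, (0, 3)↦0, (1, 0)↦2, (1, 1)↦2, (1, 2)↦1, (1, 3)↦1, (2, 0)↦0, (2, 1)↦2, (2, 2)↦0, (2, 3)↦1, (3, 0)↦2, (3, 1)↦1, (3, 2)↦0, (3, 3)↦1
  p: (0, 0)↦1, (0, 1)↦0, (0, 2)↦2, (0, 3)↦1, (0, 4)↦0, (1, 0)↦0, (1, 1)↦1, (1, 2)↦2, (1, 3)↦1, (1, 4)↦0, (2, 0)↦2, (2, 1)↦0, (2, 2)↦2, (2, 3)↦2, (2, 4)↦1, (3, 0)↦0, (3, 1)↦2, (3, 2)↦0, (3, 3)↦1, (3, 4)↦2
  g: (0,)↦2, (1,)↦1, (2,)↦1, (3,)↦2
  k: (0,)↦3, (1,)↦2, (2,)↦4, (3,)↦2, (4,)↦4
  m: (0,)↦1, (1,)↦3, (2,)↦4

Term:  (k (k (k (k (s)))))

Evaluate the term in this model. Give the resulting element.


value = 4

  s = 4
  (k (s)) = k(4,) = 4
  (k (k (s))) = k(4,) = 4
  (k (k (k (s)))) = k(4,) = 4
  (k (k (k (k (s))))) = k(4,) = 4


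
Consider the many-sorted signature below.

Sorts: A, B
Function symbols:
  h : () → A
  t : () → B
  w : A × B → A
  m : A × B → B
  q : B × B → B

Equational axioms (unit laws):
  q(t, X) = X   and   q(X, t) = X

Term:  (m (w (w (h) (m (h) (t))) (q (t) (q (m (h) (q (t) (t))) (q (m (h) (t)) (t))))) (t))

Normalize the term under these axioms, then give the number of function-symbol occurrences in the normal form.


1. (m (w (w (h) (m (h) (t))) (q (t) (q (m (h) (q (t) (t))) (q (m (h) (t)) (t))))) (t))  →  (m (w (w (h) (m (h) (t))) (q (m (h) (q (t) (t))) (q (m (h) (t)) (t)))) (t))
2. (m (w (w (h) (m (h) (t))) (q (m (h) (q (t) (t))) (q (m (h) (t)) (t)))) (t))  →  (m (w (w (h) (m (h) (t))) (q (m (h) (t)) (q (m (h) (t)) (t)))) (t))
3. (m (w (w (h) (m (h) (t))) (q (m (h) (t)) (q (m (h) (t)) (t)))) (t))  →  (m (w (w (h) (m (h) (t))) (q (m (h) (t)) (m (h) (t)))) (t))
normal form: (m (w (w (h) (m (h) (t))) (q (m (h) (t)) (m (h) (t)))) (t))

size = 15


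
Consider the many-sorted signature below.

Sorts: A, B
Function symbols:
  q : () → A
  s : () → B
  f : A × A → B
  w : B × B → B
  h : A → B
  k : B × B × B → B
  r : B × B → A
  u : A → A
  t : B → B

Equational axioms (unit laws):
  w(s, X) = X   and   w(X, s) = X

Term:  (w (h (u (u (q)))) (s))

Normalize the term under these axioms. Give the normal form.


1. (w (h (u (u (q)))) (s))  →  (h (u (u (q))))

normal form = (h (u (u (q))))


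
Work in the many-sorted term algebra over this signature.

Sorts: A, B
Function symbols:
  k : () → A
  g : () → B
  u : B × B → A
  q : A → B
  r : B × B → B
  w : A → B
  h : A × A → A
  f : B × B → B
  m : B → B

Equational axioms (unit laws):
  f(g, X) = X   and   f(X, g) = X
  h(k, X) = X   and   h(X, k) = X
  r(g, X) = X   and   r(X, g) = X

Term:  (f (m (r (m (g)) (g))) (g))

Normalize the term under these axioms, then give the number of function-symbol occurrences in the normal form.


1. (f (m (r (m (g)) (g))) (g))  →  (m (r (m (g)) (g)))
2. (m (r (m (g)) (g)))  →  (m (m (g)))
normal form: (m (m (g)))

size = 3


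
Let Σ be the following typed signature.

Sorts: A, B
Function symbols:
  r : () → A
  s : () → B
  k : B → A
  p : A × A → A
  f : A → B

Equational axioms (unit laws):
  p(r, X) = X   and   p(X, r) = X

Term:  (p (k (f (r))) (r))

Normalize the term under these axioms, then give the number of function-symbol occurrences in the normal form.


size = 3

1. (p (k (f (r))) (r))  →  (k (f (r)))
normal form: (k (f (r)))


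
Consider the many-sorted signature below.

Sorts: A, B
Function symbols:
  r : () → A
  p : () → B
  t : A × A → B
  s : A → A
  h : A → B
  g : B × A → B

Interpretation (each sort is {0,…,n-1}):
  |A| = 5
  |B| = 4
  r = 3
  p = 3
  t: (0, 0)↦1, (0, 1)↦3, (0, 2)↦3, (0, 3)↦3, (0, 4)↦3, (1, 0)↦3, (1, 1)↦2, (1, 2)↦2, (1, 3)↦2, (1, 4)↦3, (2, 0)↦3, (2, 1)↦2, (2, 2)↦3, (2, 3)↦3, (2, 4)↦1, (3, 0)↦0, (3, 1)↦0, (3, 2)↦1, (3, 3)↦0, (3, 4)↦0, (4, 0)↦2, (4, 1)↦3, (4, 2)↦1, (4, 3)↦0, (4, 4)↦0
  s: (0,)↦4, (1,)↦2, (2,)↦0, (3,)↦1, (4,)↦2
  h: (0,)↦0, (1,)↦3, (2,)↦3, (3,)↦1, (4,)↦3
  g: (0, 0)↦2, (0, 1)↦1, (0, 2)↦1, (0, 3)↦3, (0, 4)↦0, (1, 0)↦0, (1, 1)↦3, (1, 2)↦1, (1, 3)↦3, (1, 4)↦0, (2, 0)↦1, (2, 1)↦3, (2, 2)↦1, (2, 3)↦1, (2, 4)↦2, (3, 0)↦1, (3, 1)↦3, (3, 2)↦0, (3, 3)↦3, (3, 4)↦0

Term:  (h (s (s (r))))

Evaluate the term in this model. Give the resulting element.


  r = 3
  (s (r)) = s(3,) = 1
  (s (s (r))) = s(1,) = 2
  (h (s (s (r)))) = h(2,) = 3

value = 3


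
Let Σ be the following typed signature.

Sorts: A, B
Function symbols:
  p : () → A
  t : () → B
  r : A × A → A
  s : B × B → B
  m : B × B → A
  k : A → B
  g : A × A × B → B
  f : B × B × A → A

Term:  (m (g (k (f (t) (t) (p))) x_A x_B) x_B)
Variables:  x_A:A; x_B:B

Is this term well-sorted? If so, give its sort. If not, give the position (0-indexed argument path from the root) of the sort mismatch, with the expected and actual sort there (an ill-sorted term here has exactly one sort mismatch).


ill-sorted at position [0, 0]: expected A, got B

        (t) : B
        (t) : B
        (p) : A
      (f (t) (t) (p)) : A
    (k (f (t) (t) (p))) : B
    x_A : A
    x_B : B
  (g (k (f (t) (t) (p))) x_A x_B) : ✗ arg 0 at [0, 0] has sort B, expected A
  x_B : B


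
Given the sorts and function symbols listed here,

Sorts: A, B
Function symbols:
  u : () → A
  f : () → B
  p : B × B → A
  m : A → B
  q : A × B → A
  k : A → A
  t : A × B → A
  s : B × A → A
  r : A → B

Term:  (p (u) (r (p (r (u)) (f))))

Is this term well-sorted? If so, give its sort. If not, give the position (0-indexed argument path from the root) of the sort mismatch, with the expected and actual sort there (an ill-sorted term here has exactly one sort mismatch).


ill-sorted at position [0]: expected B, got A

  (u) : A
        (u) : A
      (r (u)) : B
      (f) : B
    (p (r (u)) (f)) : A
  (r (p (r (u)) (f))) : B
(p (u) (r (p (r (u)) (f)))) : ✗ arg 0 at [0] has sort A, expected B
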